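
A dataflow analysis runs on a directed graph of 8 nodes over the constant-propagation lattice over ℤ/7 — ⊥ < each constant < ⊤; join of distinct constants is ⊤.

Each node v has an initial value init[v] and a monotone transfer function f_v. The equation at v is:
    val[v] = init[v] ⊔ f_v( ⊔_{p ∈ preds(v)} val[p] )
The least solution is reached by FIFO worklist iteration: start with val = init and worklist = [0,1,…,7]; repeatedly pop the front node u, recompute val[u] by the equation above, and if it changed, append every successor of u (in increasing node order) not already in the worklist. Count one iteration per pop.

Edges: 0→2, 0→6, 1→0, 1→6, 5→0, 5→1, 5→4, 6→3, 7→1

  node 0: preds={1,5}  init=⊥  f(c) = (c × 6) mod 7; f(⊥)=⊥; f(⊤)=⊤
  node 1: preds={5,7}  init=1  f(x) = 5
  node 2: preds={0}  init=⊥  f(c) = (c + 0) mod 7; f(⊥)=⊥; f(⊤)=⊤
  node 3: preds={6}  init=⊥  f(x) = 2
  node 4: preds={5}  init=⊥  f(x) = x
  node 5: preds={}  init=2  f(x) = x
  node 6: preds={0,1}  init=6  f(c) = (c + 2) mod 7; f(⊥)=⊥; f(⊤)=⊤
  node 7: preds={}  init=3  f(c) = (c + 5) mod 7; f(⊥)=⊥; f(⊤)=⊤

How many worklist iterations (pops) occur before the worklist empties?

10

Worklist (10 pops):
  #1 pop 0: in=⊤ → ⊤ (was ⊥); enqueue []
  #2 pop 1: in=⊤ → ⊤ (was 1); enqueue [0]
  #3 pop 2: in=⊤ → ⊤ (was ⊥); enqueue []
  #4 pop 3: in=6 → 2 (was ⊥); enqueue []
  #5 pop 4: in=2 → 2 (was ⊥); enqueue []
  #6 pop 5: in=⊥ → 2 (no change)
  #7 pop 6: in=⊤ → ⊤ (was 6); enqueue [3]
  #8 pop 7: in=⊥ → 3 (no change)
  #9 pop 0: in=⊤ → ⊤ (no change)
  #10 pop 3: in=⊤ → 2 (no change)

Fixpoint:
  val[0] = ⊤
  val[1] = ⊤
  val[2] = ⊤
  val[3] = 2
  val[4] = 2
  val[5] = 2
  val[6] = ⊤
  val[7] = 3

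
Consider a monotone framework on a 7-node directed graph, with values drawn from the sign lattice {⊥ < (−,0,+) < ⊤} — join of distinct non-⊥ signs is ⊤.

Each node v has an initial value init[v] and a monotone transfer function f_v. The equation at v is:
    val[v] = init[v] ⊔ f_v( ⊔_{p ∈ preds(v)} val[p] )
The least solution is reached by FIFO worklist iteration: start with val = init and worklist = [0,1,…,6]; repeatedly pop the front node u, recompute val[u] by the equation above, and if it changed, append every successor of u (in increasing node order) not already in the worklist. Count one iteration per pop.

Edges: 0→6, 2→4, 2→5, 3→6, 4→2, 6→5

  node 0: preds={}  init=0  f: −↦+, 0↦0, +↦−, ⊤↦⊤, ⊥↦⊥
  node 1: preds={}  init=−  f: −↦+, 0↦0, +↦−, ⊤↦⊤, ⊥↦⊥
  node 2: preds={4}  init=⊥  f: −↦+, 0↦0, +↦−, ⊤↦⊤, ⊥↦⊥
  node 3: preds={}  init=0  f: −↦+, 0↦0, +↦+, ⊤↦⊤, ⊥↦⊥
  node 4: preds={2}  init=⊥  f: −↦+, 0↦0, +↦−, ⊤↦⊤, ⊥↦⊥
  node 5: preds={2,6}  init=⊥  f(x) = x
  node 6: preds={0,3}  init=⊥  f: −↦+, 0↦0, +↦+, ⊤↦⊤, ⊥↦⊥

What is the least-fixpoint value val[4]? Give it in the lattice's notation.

⊥

Iteration log — 8 steps:
  step 1. node 0  ⊔preds=⊥  new=0  stable
  step 2. node 1  ⊔preds=⊥  new=−  stable
  step 3. node 2  ⊔preds=⊥  new=⊥  stable
  step 4. node 3  ⊔preds=⊥  new=0  stable
  step 5. node 4  ⊔preds=⊥  new=⊥  stable
  step 6. node 5  ⊔preds=⊥  new=⊥  stable
  step 7. node 6  ⊔preds=0  new=0  old=⊥  +wl: 5
  step 8. node 5  ⊔preds=0  new=0  old=⊥  +wl: 

Least fixpoint reached:
  node 0: 0
  node 1: −
  node 2: ⊥
  node 3: 0
  node 4: ⊥
  node 5: 0
  node 6: 0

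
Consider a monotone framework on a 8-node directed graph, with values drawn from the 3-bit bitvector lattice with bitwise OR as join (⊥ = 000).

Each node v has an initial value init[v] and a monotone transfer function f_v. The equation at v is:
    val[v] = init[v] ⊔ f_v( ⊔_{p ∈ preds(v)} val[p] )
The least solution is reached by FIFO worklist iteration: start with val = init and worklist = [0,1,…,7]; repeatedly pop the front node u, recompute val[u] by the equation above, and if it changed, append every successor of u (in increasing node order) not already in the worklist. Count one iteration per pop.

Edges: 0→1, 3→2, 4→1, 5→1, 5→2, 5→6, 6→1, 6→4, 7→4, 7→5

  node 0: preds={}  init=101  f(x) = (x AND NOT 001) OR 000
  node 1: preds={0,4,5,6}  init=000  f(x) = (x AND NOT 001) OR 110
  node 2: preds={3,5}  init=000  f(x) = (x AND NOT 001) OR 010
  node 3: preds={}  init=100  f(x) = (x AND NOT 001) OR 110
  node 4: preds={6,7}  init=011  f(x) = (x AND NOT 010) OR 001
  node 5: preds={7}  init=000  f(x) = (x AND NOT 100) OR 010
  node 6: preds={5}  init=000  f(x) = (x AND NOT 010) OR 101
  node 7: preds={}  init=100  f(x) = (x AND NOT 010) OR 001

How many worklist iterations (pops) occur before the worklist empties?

Worklist (15 pops):
  #1 pop 0: in=000 → 101 (no change)
  #2 pop 1: in=111 → 110 (was 000); enqueue []
  #3 pop 2: in=100 → 110 (was 000); enqueue []
  #4 pop 3: in=000 → 110 (was 100); enqueue [2]
  #5 pop 4: in=100 → 111 (was 011); enqueue [1]
  #6 pop 5: in=100 → 010 (was 000); enqueue []
  #7 pop 6: in=010 → 101 (was 000); enqueue [4]
  #8 pop 7: in=000 → 101 (was 100); enqueue [5]
  #9 pop 2: in=110 → 110 (no change)
  #10 pop 1: in=111 → 110 (no change)
  #11 pop 4: in=101 → 111 (no change)
  #12 pop 5: in=101 → 011 (was 010); enqueue [1,2,6]
  #13 pop 1: in=111 → 110 (no change)
  #14 pop 2: in=111 → 110 (no change)
  #15 pop 6: in=011 → 101 (no change)

Fixpoint:
  val[0] = 101
  val[1] = 110
  val[2] = 110
  val[3] = 110
  val[4] = 111
  val[5] = 011
  val[6] = 101
  val[7] = 101

15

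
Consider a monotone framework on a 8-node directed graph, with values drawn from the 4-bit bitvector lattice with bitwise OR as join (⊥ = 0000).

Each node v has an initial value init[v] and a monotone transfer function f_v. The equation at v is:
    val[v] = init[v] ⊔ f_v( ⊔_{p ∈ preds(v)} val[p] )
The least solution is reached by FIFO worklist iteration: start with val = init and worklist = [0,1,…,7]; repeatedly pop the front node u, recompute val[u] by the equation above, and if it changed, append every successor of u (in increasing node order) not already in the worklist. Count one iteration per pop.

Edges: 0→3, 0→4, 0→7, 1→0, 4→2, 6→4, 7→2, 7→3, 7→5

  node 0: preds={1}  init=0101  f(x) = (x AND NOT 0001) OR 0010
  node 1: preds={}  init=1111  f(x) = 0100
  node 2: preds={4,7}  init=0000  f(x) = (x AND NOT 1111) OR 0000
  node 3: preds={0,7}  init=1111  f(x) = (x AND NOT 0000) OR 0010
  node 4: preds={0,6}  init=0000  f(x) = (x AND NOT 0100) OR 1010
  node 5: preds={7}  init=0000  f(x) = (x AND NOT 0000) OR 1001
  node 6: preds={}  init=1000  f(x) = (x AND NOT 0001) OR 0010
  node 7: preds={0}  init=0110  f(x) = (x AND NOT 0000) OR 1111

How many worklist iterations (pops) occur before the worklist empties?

12

Trace (12 dequeues):
  [1] u=0 | in 1111 | out 1111 | prev 0101 | push {}
  [2] u=1 | in 0000 | out 1111 | ==
  [3] u=2 | in 0110 | out 0000 | ==
  [4] u=3 | in 1111 | out 1111 | ==
  [5] u=4 | in 1111 | out 1011 | prev 0000 | push {2}
  [6] u=5 | in 0110 | out 1111 | prev 0000 | push {}
  [7] u=6 | in 0000 | out 1010 | prev 1000 | push {4}
  [8] u=7 | in 1111 | out 1111 | prev 0110 | push {3,5}
  [9] u=2 | in 1111 | out 0000 | ==
  [10] u=4 | in 1111 | out 1011 | ==
  [11] u=3 | in 1111 | out 1111 | ==
  [12] u=5 | in 1111 | out 1111 | ==

Converged values:
  [0] 1111
  [1] 1111
  [2] 0000
  [3] 1111
  [4] 1011
  [5] 1111
  [6] 1010
  [7] 1111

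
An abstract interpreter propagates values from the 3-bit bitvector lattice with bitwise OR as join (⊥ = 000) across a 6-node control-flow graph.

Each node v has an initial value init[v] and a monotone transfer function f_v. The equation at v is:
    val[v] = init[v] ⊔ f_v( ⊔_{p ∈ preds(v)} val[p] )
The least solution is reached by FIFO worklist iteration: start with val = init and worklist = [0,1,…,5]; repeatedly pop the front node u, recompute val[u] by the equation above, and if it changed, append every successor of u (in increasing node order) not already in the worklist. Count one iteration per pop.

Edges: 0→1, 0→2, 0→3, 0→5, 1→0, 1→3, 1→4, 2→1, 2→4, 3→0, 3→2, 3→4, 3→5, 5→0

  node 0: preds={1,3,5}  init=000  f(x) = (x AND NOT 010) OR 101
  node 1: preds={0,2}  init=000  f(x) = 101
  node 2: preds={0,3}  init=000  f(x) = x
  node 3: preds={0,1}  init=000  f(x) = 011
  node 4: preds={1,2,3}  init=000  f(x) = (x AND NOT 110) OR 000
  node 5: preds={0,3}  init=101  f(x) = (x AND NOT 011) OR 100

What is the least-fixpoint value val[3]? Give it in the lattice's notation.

Worklist (11 pops):
  #1 pop 0: in=101 → 101 (was 000); enqueue []
  #2 pop 1: in=101 → 101 (was 000); enqueue [0]
  #3 pop 2: in=101 → 101 (was 000); enqueue [1]
  #4 pop 3: in=101 → 011 (was 000); enqueue [2]
  #5 pop 4: in=111 → 001 (was 000); enqueue []
  #6 pop 5: in=111 → 101 (no change)
  #7 pop 0: in=111 → 101 (no change)
  #8 pop 1: in=101 → 101 (no change)
  #9 pop 2: in=111 → 111 (was 101); enqueue [1,4]
  #10 pop 1: in=111 → 101 (no change)
  #11 pop 4: in=111 → 001 (no change)

Fixpoint:
  val[0] = 101
  val[1] = 101
  val[2] = 111
  val[3] = 011
  val[4] = 001
  val[5] = 101

011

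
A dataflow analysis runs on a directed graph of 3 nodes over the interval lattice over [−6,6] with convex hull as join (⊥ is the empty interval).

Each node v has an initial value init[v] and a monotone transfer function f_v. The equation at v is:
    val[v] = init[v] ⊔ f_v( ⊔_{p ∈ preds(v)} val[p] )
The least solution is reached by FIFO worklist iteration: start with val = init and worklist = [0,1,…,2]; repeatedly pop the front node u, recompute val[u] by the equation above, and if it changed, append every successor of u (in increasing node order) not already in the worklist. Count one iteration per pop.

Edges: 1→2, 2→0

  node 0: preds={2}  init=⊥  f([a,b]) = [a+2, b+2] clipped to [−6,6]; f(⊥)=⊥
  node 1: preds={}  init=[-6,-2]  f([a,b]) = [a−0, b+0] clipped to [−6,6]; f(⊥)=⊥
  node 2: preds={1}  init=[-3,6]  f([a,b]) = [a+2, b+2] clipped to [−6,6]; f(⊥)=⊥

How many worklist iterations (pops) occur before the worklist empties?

4

Worklist (4 pops):
  #1 pop 0: in=[-3,6] → [-1,6] (was ⊥); enqueue []
  #2 pop 1: in=⊥ → [-6,-2] (no change)
  #3 pop 2: in=[-6,-2] → [-4,6] (was [-3,6]); enqueue [0]
  #4 pop 0: in=[-4,6] → [-2,6] (was [-1,6]); enqueue []

Fixpoint:
  val[0] = [-2,6]
  val[1] = [-6,-2]
  val[2] = [-4,6]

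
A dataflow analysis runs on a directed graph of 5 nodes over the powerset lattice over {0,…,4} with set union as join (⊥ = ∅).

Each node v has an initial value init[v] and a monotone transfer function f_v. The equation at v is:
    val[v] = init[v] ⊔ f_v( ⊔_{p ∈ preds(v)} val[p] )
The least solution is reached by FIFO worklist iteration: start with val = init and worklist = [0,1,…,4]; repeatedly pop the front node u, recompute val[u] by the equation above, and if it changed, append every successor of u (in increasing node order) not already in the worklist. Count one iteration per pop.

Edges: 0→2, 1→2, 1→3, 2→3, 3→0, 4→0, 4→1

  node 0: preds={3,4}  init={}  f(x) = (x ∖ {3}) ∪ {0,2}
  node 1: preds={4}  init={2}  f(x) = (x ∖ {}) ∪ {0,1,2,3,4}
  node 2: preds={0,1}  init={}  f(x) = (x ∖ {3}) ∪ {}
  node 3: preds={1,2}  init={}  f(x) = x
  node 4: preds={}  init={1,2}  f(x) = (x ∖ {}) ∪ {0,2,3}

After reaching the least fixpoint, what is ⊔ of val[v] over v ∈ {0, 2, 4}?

Worklist (8 pops):
  #1 pop 0: in={1,2} → {0,1,2} (was {}); enqueue []
  #2 pop 1: in={1,2} → {0,1,2,3,4} (was {2}); enqueue []
  #3 pop 2: in={0,1,2,3,4} → {0,1,2,4} (was {}); enqueue []
  #4 pop 3: in={0,1,2,3,4} → {0,1,2,3,4} (was {}); enqueue [0]
  #5 pop 4: in={} → {0,1,2,3} (was {1,2}); enqueue [1]
  #6 pop 0: in={0,1,2,3,4} → {0,1,2,4} (was {0,1,2}); enqueue [2]
  #7 pop 1: in={0,1,2,3} → {0,1,2,3,4} (no change)
  #8 pop 2: in={0,1,2,3,4} → {0,1,2,4} (no change)

Fixpoint:
  val[0] = {0,1,2,4}
  val[1] = {0,1,2,3,4}
  val[2] = {0,1,2,4}
  val[3] = {0,1,2,3,4}
  val[4] = {0,1,2,3}

{0,1,2,3,4}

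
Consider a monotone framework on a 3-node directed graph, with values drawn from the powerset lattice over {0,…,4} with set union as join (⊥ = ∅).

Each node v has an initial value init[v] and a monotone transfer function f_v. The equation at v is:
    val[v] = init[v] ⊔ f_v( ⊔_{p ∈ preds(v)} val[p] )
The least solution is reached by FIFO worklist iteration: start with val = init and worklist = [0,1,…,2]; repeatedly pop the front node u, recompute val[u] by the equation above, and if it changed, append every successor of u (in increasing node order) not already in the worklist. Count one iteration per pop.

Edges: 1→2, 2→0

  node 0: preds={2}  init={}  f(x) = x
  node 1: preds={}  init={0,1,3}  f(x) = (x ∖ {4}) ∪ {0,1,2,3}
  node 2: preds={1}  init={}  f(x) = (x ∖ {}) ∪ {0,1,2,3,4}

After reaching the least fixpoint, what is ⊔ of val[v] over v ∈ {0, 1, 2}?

{0,1,2,3,4}

Trace (4 dequeues):
  [1] u=0 | in {} | out {} | ==
  [2] u=1 | in {} | out {0,1,2,3} | prev {0,1,3} | push {}
  [3] u=2 | in {0,1,2,3} | out {0,1,2,3,4} | prev {} | push {0}
  [4] u=0 | in {0,1,2,3,4} | out {0,1,2,3,4} | prev {} | push {}

Converged values:
  [0] {0,1,2,3,4}
  [1] {0,1,2,3}
  [2] {0,1,2,3,4}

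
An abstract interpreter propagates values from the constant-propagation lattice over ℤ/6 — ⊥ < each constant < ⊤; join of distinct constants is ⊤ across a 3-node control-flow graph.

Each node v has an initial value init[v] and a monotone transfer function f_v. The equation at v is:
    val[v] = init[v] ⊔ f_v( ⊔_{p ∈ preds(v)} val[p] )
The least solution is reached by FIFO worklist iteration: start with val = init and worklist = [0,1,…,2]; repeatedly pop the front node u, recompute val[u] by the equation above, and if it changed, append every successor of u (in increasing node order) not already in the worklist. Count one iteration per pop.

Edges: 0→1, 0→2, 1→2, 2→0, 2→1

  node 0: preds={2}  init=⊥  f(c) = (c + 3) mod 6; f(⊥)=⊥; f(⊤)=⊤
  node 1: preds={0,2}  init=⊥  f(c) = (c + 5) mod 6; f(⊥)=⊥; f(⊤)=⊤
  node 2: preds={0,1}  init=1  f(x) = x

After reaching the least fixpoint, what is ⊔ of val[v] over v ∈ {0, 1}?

⊤

Worklist (6 pops):
  #1 pop 0: in=1 → 4 (was ⊥); enqueue []
  #2 pop 1: in=⊤ → ⊤ (was ⊥); enqueue []
  #3 pop 2: in=⊤ → ⊤ (was 1); enqueue [0,1]
  #4 pop 0: in=⊤ → ⊤ (was 4); enqueue [2]
  #5 pop 1: in=⊤ → ⊤ (no change)
  #6 pop 2: in=⊤ → ⊤ (no change)

Fixpoint:
  val[0] = ⊤
  val[1] = ⊤
  val[2] = ⊤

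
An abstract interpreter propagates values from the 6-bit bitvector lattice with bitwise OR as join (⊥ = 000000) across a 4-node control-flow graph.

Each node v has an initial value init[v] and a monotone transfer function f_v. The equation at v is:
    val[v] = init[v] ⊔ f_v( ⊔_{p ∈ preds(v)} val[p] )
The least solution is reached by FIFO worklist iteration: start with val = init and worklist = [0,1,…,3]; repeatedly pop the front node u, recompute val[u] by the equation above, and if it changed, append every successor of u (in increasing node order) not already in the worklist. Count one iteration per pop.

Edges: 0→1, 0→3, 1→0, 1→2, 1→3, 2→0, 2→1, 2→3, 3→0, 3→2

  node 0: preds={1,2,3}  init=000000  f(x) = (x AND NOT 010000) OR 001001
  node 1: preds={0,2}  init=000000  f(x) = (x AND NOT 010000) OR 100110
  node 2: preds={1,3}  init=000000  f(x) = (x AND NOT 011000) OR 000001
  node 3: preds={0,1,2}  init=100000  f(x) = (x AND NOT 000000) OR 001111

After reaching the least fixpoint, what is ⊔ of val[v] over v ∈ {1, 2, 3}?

101111

Iteration log — 8 steps:
  step 1. node 0  ⊔preds=100000  new=101001  old=000000  +wl: 
  step 2. node 1  ⊔preds=101001  new=101111  old=000000  +wl: 0
  step 3. node 2  ⊔preds=101111  new=100111  old=000000  +wl: 1
  step 4. node 3  ⊔preds=101111  new=101111  old=100000  +wl: 2
  step 5. node 0  ⊔preds=101111  new=101111  old=101001  +wl: 3
  step 6. node 1  ⊔preds=101111  new=101111  stable
  step 7. node 2  ⊔preds=101111  new=100111  stable
  step 8. node 3  ⊔preds=101111  new=101111  stable

Least fixpoint reached:
  node 0: 101111
  node 1: 101111
  node 2: 100111
  node 3: 101111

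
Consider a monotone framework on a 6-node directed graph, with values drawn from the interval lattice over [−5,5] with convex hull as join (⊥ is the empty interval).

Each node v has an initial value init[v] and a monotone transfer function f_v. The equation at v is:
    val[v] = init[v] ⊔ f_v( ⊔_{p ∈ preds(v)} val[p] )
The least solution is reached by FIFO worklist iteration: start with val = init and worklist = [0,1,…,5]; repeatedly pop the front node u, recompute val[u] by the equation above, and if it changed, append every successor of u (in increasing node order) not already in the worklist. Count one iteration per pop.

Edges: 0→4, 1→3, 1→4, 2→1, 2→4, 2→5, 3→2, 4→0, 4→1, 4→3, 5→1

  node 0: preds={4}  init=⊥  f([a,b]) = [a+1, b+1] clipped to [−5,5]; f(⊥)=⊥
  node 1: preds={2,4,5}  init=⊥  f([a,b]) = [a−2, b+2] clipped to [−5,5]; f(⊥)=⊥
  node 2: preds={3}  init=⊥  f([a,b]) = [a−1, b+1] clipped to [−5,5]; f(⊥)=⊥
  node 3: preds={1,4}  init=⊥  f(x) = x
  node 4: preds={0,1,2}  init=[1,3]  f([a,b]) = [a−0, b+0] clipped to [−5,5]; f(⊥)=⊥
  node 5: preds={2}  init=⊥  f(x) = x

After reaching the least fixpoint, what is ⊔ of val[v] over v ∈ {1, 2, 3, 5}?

[-5,5]

Trace (23 dequeues):
  [1] u=0 | in [1,3] | out [2,4] | prev ⊥ | push {}
  [2] u=1 | in [1,3] | out [-1,5] | prev ⊥ | push {}
  [3] u=2 | in ⊥ | out ⊥ | ==
  [4] u=3 | in [-1,5] | out [-1,5] | prev ⊥ | push {2}
  [5] u=4 | in [-1,5] | out [-1,5] | prev [1,3] | push {0,1,3}
  [6] u=5 | in ⊥ | out ⊥ | ==
  [7] u=2 | in [-1,5] | out [-2,5] | prev ⊥ | push {4,5}
  [8] u=0 | in [-1,5] | out [0,5] | prev [2,4] | push {}
  [9] u=1 | in [-2,5] | out [-4,5] | prev [-1,5] | push {}
  [10] u=3 | in [-4,5] | out [-4,5] | prev [-1,5] | push {2}
  [11] u=4 | in [-4,5] | out [-4,5] | prev [-1,5] | push {0,1,3}
  [12] u=5 | in [-2,5] | out [-2,5] | prev ⊥ | push {}
  [13] u=2 | in [-4,5] | out [-5,5] | prev [-2,5] | push {4,5}
  [14] u=0 | in [-4,5] | out [-3,5] | prev [0,5] | push {}
  [15] u=1 | in [-5,5] | out [-5,5] | prev [-4,5] | push {}
  [16] u=3 | in [-5,5] | out [-5,5] | prev [-4,5] | push {2}
  [17] u=4 | in [-5,5] | out [-5,5] | prev [-4,5] | push {0,1,3}
  [18] u=5 | in [-5,5] | out [-5,5] | prev [-2,5] | push {}
  [19] u=2 | in [-5,5] | out [-5,5] | ==
  [20] u=0 | in [-5,5] | out [-4,5] | prev [-3,5] | push {4}
  [21] u=1 | in [-5,5] | out [-5,5] | ==
  [22] u=3 | in [-5,5] | out [-5,5] | ==
  [23] u=4 | in [-5,5] | out [-5,5] | ==

Converged values:
  [0] [-4,5]
  [1] [-5,5]
  [2] [-5,5]
  [3] [-5,5]
  [4] [-5,5]
  [5] [-5,5]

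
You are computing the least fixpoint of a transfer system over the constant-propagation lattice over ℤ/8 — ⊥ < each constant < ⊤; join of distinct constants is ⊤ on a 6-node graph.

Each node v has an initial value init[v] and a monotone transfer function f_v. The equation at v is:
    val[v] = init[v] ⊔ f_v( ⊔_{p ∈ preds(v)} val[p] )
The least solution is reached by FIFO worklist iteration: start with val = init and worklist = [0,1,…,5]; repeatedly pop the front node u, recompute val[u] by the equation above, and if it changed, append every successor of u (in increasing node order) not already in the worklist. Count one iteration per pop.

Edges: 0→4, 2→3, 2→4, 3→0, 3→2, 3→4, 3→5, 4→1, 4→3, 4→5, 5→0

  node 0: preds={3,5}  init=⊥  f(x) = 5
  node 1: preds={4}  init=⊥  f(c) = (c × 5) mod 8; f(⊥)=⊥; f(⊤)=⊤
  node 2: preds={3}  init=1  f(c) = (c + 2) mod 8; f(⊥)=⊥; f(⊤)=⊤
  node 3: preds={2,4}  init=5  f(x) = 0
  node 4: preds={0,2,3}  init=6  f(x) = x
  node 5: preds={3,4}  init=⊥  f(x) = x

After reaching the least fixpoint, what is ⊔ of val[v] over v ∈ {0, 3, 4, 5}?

⊤

Trace (10 dequeues):
  [1] u=0 | in 5 | out 5 | prev ⊥ | push {}
  [2] u=1 | in 6 | out 6 | prev ⊥ | push {}
  [3] u=2 | in 5 | out ⊤ | prev 1 | push {}
  [4] u=3 | in ⊤ | out ⊤ | prev 5 | push {0,2}
  [5] u=4 | in ⊤ | out ⊤ | prev 6 | push {1,3}
  [6] u=5 | in ⊤ | out ⊤ | prev ⊥ | push {}
  [7] u=0 | in ⊤ | out 5 | ==
  [8] u=2 | in ⊤ | out ⊤ | ==
  [9] u=1 | in ⊤ | out ⊤ | prev 6 | push {}
  [10] u=3 | in ⊤ | out ⊤ | ==

Converged values:
  [0] 5
  [1] ⊤
  [2] ⊤
  [3] ⊤
  [4] ⊤
  [5] ⊤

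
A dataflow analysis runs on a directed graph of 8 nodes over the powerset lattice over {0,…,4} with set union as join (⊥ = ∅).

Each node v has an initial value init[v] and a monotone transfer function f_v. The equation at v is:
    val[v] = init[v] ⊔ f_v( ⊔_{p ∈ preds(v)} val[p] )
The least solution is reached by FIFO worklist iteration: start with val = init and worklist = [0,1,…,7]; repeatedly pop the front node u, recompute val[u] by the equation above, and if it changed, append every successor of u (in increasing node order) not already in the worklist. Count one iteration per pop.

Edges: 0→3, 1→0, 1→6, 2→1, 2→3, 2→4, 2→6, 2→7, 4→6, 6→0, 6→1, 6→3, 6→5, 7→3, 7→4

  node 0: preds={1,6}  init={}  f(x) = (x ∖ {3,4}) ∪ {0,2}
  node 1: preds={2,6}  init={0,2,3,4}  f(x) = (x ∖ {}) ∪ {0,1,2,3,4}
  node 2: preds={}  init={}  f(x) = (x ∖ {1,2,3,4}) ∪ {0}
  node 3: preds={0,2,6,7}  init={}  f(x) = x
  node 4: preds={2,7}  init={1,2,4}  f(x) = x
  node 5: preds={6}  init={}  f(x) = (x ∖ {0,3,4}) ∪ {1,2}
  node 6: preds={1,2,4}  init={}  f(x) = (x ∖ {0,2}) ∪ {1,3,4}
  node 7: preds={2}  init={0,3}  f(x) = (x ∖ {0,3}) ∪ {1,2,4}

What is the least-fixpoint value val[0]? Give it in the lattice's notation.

{0,1,2}

Worklist (13 pops):
  #1 pop 0: in={0,2,3,4} → {0,2} (was {}); enqueue []
  #2 pop 1: in={} → {0,1,2,3,4} (was {0,2,3,4}); enqueue [0]
  #3 pop 2: in={} → {0} (was {}); enqueue [1]
  #4 pop 3: in={0,2,3} → {0,2,3} (was {}); enqueue []
  #5 pop 4: in={0,3} → {0,1,2,3,4} (was {1,2,4}); enqueue []
  #6 pop 5: in={} → {1,2} (was {}); enqueue []
  #7 pop 6: in={0,1,2,3,4} → {1,3,4} (was {}); enqueue [3,5]
  #8 pop 7: in={0} → {0,1,2,3,4} (was {0,3}); enqueue [4]
  #9 pop 0: in={0,1,2,3,4} → {0,1,2} (was {0,2}); enqueue []
  #10 pop 1: in={0,1,3,4} → {0,1,2,3,4} (no change)
  #11 pop 3: in={0,1,2,3,4} → {0,1,2,3,4} (was {0,2,3}); enqueue []
  #12 pop 5: in={1,3,4} → {1,2} (no change)
  #13 pop 4: in={0,1,2,3,4} → {0,1,2,3,4} (no change)

Fixpoint:
  val[0] = {0,1,2}
  val[1] = {0,1,2,3,4}
  val[2] = {0}
  val[3] = {0,1,2,3,4}
  val[4] = {0,1,2,3,4}
  val[5] = {1,2}
  val[6] = {1,3,4}
  val[7] = {0,1,2,3,4}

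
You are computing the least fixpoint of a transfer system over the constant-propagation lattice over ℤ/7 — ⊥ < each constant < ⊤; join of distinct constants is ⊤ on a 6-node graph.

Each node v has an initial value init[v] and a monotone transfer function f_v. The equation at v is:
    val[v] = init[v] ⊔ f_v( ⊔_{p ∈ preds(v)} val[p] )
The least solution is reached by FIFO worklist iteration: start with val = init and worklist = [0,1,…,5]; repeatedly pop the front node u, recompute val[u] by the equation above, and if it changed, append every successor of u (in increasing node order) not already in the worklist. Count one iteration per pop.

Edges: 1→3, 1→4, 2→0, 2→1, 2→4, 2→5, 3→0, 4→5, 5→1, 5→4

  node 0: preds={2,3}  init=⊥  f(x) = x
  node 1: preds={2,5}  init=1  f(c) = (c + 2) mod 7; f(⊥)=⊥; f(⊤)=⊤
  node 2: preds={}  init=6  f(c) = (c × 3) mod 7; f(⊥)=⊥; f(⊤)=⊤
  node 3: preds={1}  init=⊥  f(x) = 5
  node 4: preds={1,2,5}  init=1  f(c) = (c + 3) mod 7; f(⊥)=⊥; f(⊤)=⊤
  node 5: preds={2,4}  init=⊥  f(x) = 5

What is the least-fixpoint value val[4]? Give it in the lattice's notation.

Trace (10 dequeues):
  [1] u=0 | in 6 | out 6 | prev ⊥ | push {}
  [2] u=1 | in 6 | out 1 | ==
  [3] u=2 | in ⊥ | out 6 | ==
  [4] u=3 | in 1 | out 5 | prev ⊥ | push {0}
  [5] u=4 | in ⊤ | out ⊤ | prev 1 | push {}
  [6] u=5 | in ⊤ | out 5 | prev ⊥ | push {1,4}
  [7] u=0 | in ⊤ | out ⊤ | prev 6 | push {}
  [8] u=1 | in ⊤ | out ⊤ | prev 1 | push {3}
  [9] u=4 | in ⊤ | out ⊤ | ==
  [10] u=3 | in ⊤ | out 5 | ==

Converged values:
  [0] ⊤
  [1] ⊤
  [2] 6
  [3] 5
  [4] ⊤
  [5] 5

⊤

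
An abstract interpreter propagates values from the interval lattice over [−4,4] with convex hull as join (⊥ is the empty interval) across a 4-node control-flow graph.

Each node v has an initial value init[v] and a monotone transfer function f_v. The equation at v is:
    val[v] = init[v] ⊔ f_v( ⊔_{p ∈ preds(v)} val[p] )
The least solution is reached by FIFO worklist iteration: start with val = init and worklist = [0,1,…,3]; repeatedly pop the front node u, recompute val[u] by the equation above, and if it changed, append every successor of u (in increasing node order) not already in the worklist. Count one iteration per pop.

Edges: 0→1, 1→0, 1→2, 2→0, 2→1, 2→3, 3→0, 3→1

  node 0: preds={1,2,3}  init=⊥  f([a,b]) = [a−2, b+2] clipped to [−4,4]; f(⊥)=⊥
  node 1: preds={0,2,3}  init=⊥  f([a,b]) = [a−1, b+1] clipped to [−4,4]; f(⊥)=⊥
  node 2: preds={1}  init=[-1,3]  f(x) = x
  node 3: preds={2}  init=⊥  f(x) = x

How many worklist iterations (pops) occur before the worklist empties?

6

Iteration log — 6 steps:
  step 1. node 0  ⊔preds=[-1,3]  new=[-3,4]  old=⊥  +wl: 
  step 2. node 1  ⊔preds=[-3,4]  new=[-4,4]  old=⊥  +wl: 0
  step 3. node 2  ⊔preds=[-4,4]  new=[-4,4]  old=[-1,3]  +wl: 1
  step 4. node 3  ⊔preds=[-4,4]  new=[-4,4]  old=⊥  +wl: 
  step 5. node 0  ⊔preds=[-4,4]  new=[-4,4]  old=[-3,4]  +wl: 
  step 6. node 1  ⊔preds=[-4,4]  new=[-4,4]  stable

Least fixpoint reached:
  node 0: [-4,4]
  node 1: [-4,4]
  node 2: [-4,4]
  node 3: [-4,4]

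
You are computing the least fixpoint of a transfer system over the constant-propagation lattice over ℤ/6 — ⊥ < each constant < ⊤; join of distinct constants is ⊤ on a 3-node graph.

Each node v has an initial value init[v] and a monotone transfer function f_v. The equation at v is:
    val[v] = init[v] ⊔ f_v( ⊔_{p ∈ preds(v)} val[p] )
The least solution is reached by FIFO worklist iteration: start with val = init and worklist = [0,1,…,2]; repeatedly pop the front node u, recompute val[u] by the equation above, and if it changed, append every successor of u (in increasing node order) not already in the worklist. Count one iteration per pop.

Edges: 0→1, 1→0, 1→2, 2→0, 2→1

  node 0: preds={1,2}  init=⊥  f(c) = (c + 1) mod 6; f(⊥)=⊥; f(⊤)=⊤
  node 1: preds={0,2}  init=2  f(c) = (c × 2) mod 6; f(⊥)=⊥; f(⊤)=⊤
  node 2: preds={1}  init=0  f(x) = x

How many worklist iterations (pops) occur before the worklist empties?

5

Iteration log — 5 steps:
  step 1. node 0  ⊔preds=⊤  new=⊤  old=⊥  +wl: 
  step 2. node 1  ⊔preds=⊤  new=⊤  old=2  +wl: 0
  step 3. node 2  ⊔preds=⊤  new=⊤  old=0  +wl: 1
  step 4. node 0  ⊔preds=⊤  new=⊤  stable
  step 5. node 1  ⊔preds=⊤  new=⊤  stable

Least fixpoint reached:
  node 0: ⊤
  node 1: ⊤
  node 2: ⊤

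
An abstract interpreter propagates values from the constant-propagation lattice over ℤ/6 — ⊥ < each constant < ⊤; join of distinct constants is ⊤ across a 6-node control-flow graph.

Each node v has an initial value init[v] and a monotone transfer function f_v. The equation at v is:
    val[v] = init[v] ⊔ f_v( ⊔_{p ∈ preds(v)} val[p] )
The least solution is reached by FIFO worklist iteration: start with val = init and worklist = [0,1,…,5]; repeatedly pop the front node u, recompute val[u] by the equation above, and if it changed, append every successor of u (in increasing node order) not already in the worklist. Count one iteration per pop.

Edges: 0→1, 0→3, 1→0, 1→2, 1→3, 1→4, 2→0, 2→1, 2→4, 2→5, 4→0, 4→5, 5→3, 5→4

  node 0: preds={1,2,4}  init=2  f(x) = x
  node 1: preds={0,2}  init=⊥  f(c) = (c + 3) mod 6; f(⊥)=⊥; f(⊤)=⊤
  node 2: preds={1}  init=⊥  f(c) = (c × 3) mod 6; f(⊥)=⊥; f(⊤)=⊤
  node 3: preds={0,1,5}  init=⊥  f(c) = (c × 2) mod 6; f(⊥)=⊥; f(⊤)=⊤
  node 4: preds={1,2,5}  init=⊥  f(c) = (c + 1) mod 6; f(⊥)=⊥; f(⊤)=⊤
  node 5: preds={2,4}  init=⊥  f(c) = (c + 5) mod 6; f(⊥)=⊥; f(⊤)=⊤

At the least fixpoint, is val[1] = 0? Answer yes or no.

no

Iteration log — 16 steps:
  step 1. node 0  ⊔preds=⊥  new=2  stable
  step 2. node 1  ⊔preds=2  new=5  old=⊥  +wl: 0
  step 3. node 2  ⊔preds=5  new=3  old=⊥  +wl: 1
  step 4. node 3  ⊔preds=⊤  new=⊤  old=⊥  +wl: 
  step 5. node 4  ⊔preds=⊤  new=⊤  old=⊥  +wl: 
  step 6. node 5  ⊔preds=⊤  new=⊤  old=⊥  +wl: 3,4
  step 7. node 0  ⊔preds=⊤  new=⊤  old=2  +wl: 
  step 8. node 1  ⊔preds=⊤  new=⊤  old=5  +wl: 0,2
  step 9. node 3  ⊔preds=⊤  new=⊤  stable
  step 10. node 4  ⊔preds=⊤  new=⊤  stable
  step 11. node 0  ⊔preds=⊤  new=⊤  stable
  step 12. node 2  ⊔preds=⊤  new=⊤  old=3  +wl: 0,1,4,5
  step 13. node 0  ⊔preds=⊤  new=⊤  stable
  step 14. node 1  ⊔preds=⊤  new=⊤  stable
  step 15. node 4  ⊔preds=⊤  new=⊤  stable
  step 16. node 5  ⊔preds=⊤  new=⊤  stable

Least fixpoint reached:
  node 0: ⊤
  node 1: ⊤
  node 2: ⊤
  node 3: ⊤
  node 4: ⊤
  node 5: ⊤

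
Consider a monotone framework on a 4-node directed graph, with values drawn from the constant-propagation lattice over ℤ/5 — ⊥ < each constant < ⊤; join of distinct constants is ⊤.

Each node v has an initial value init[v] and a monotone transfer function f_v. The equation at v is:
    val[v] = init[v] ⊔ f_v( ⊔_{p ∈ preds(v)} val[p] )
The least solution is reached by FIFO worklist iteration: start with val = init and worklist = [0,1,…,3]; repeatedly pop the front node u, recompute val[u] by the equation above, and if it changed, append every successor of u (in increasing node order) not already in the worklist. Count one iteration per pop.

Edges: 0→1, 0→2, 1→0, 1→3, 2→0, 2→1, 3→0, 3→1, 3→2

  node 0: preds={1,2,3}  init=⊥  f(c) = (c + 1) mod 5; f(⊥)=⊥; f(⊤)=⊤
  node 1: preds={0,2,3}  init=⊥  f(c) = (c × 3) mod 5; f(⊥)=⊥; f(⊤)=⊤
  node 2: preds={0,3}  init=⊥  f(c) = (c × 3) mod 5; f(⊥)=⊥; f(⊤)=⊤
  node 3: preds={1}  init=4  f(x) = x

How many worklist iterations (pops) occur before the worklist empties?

Trace (7 dequeues):
  [1] u=0 | in 4 | out 0 | prev ⊥ | push {}
  [2] u=1 | in ⊤ | out ⊤ | prev ⊥ | push {0}
  [3] u=2 | in ⊤ | out ⊤ | prev ⊥ | push {1}
  [4] u=3 | in ⊤ | out ⊤ | prev 4 | push {2}
  [5] u=0 | in ⊤ | out ⊤ | prev 0 | push {}
  [6] u=1 | in ⊤ | out ⊤ | ==
  [7] u=2 | in ⊤ | out ⊤ | ==

Converged values:
  [0] ⊤
  [1] ⊤
  [2] ⊤
  [3] ⊤

7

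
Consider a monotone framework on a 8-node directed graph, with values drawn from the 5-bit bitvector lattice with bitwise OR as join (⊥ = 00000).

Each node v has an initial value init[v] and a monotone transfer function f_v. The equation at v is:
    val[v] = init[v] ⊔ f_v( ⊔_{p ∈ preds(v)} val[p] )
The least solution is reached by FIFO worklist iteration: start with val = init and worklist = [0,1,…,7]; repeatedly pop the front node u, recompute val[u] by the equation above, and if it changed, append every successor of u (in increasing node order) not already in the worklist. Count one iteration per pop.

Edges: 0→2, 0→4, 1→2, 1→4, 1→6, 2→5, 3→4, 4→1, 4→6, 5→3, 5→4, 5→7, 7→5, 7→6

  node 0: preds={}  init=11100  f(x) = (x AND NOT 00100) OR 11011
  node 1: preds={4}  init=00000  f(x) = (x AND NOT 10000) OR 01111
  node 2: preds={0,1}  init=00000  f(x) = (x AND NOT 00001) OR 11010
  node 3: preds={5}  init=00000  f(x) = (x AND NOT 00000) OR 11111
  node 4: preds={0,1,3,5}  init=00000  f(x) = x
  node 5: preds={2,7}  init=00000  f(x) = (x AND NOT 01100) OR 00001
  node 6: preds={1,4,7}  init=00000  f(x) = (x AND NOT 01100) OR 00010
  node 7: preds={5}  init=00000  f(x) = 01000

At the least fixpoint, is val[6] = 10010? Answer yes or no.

no

Trace (13 dequeues):
  [1] u=0 | in 00000 | out 11111 | prev 11100 | push {}
  [2] u=1 | in 00000 | out 01111 | prev 00000 | push {}
  [3] u=2 | in 11111 | out 11110 | prev 00000 | push {}
  [4] u=3 | in 00000 | out 11111 | prev 00000 | push {}
  [5] u=4 | in 11111 | out 11111 | prev 00000 | push {1}
  [6] u=5 | in 11110 | out 10011 | prev 00000 | push {3,4}
  [7] u=6 | in 11111 | out 10011 | prev 00000 | push {}
  [8] u=7 | in 10011 | out 01000 | prev 00000 | push {5,6}
  [9] u=1 | in 11111 | out 01111 | ==
  [10] u=3 | in 10011 | out 11111 | ==
  [11] u=4 | in 11111 | out 11111 | ==
  [12] u=5 | in 11110 | out 10011 | ==
  [13] u=6 | in 11111 | out 10011 | ==

Converged values:
  [0] 11111
  [1] 01111
  [2] 11110
  [3] 11111
  [4] 11111
  [5] 10011
  [6] 10011
  [7] 01000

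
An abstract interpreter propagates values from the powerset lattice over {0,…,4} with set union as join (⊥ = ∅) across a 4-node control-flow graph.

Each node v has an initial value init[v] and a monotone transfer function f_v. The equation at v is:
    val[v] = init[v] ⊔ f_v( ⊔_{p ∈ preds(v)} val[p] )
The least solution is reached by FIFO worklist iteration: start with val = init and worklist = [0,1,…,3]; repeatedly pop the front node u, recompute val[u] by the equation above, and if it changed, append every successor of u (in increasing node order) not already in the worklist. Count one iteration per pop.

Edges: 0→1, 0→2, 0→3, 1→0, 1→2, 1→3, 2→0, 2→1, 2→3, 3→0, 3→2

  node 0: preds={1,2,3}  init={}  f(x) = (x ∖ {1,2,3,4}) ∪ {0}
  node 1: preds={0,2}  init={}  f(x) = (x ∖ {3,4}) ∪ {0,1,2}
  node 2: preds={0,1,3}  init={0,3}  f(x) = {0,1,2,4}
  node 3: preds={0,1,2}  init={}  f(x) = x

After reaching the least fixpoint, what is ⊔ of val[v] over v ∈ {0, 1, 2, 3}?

Trace (7 dequeues):
  [1] u=0 | in {0,3} | out {0} | prev {} | push {}
  [2] u=1 | in {0,3} | out {0,1,2} | prev {} | push {0}
  [3] u=2 | in {0,1,2} | out {0,1,2,3,4} | prev {0,3} | push {1}
  [4] u=3 | in {0,1,2,3,4} | out {0,1,2,3,4} | prev {} | push {2}
  [5] u=0 | in {0,1,2,3,4} | out {0} | ==
  [6] u=1 | in {0,1,2,3,4} | out {0,1,2} | ==
  [7] u=2 | in {0,1,2,3,4} | out {0,1,2,3,4} | ==

Converged values:
  [0] {0}
  [1] {0,1,2}
  [2] {0,1,2,3,4}
  [3] {0,1,2,3,4}

{0,1,2,3,4}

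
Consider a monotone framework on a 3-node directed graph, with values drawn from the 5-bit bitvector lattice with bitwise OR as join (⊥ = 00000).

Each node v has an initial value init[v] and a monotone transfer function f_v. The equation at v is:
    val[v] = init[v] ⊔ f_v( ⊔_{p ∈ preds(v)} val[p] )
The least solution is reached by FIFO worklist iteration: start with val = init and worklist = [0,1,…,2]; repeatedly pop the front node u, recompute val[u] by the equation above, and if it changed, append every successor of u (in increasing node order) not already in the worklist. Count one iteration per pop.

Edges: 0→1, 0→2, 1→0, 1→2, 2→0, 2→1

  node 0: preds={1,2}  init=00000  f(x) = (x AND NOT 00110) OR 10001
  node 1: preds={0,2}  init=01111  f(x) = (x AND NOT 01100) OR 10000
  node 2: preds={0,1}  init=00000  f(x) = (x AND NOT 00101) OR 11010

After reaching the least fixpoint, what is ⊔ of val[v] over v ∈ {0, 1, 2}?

11111

Iteration log — 5 steps:
  step 1. node 0  ⊔preds=01111  new=11001  old=00000  +wl: 
  step 2. node 1  ⊔preds=11001  new=11111  old=01111  +wl: 0
  step 3. node 2  ⊔preds=11111  new=11010  old=00000  +wl: 1
  step 4. node 0  ⊔preds=11111  new=11001  stable
  step 5. node 1  ⊔preds=11011  new=11111  stable

Least fixpoint reached:
  node 0: 11001
  node 1: 11111
  node 2: 11010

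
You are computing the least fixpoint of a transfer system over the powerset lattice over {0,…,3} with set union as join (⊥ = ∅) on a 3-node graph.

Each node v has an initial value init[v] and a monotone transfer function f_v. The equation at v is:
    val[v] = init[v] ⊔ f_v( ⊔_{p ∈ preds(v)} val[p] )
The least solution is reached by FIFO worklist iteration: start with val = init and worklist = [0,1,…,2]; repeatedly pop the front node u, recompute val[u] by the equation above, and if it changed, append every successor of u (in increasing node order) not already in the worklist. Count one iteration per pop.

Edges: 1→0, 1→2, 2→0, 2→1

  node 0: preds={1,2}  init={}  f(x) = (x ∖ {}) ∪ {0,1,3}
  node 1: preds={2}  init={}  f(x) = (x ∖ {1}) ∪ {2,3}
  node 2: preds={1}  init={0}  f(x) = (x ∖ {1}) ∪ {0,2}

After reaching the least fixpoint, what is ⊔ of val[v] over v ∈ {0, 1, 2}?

Iteration log — 5 steps:
  step 1. node 0  ⊔preds={0}  new={0,1,3}  old={}  +wl: 
  step 2. node 1  ⊔preds={0}  new={0,2,3}  old={}  +wl: 0
  step 3. node 2  ⊔preds={0,2,3}  new={0,2,3}  old={0}  +wl: 1
  step 4. node 0  ⊔preds={0,2,3}  new={0,1,2,3}  old={0,1,3}  +wl: 
  step 5. node 1  ⊔preds={0,2,3}  new={0,2,3}  stable

Least fixpoint reached:
  node 0: {0,1,2,3}
  node 1: {0,2,3}
  node 2: {0,2,3}

{0,1,2,3}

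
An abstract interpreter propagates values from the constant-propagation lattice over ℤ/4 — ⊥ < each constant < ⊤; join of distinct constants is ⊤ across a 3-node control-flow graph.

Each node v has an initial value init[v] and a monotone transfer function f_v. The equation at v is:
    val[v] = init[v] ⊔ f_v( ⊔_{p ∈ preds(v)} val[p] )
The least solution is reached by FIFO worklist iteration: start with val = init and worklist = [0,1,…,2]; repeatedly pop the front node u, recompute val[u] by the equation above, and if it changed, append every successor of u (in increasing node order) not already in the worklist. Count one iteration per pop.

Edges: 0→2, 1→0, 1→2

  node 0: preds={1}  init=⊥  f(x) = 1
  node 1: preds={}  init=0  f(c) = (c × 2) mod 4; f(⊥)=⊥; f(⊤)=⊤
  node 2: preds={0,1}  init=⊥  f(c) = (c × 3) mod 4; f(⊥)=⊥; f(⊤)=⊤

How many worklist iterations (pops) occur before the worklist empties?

3

Trace (3 dequeues):
  [1] u=0 | in 0 | out 1 | prev ⊥ | push {}
  [2] u=1 | in ⊥ | out 0 | ==
  [3] u=2 | in ⊤ | out ⊤ | prev ⊥ | push {}

Converged values:
  [0] 1
  [1] 0
  [2] ⊤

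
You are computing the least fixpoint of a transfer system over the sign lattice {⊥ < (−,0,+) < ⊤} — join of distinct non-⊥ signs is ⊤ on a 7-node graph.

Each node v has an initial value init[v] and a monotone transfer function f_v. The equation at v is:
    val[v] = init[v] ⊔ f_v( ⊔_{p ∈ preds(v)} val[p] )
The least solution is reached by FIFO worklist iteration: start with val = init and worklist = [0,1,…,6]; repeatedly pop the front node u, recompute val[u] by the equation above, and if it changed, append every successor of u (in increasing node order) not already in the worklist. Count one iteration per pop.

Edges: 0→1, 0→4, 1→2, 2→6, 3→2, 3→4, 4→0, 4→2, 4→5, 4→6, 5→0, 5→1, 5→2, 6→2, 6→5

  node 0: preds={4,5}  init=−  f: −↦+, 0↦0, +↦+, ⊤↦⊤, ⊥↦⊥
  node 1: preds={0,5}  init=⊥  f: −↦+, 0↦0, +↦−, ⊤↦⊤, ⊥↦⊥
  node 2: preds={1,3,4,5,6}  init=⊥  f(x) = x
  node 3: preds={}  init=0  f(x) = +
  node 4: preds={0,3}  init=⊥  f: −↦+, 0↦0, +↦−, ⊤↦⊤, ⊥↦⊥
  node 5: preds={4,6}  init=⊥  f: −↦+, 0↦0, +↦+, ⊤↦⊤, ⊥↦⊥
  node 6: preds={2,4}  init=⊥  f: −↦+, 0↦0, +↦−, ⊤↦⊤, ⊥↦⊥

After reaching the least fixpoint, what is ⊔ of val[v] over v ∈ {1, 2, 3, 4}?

⊤

Iteration log — 13 steps:
  step 1. node 0  ⊔preds=⊥  new=−  stable
  step 2. node 1  ⊔preds=−  new=+  old=⊥  +wl: 
  step 3. node 2  ⊔preds=⊤  new=⊤  old=⊥  +wl: 
  step 4. node 3  ⊔preds=⊥  new=⊤  old=0  +wl: 2
  step 5. node 4  ⊔preds=⊤  new=⊤  old=⊥  +wl: 0
  step 6. node 5  ⊔preds=⊤  new=⊤  old=⊥  +wl: 1
  step 7. node 6  ⊔preds=⊤  new=⊤  old=⊥  +wl: 5
  step 8. node 2  ⊔preds=⊤  new=⊤  stable
  step 9. node 0  ⊔preds=⊤  new=⊤  old=−  +wl: 4
  step 10. node 1  ⊔preds=⊤  new=⊤  old=+  +wl: 2
  step 11. node 5  ⊔preds=⊤  new=⊤  stable
  step 12. node 4  ⊔preds=⊤  new=⊤  stable
  step 13. node 2  ⊔preds=⊤  new=⊤  stable

Least fixpoint reached:
  node 0: ⊤
  node 1: ⊤
  node 2: ⊤
  node 3: ⊤
  node 4: ⊤
  node 5: ⊤
  node 6: ⊤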